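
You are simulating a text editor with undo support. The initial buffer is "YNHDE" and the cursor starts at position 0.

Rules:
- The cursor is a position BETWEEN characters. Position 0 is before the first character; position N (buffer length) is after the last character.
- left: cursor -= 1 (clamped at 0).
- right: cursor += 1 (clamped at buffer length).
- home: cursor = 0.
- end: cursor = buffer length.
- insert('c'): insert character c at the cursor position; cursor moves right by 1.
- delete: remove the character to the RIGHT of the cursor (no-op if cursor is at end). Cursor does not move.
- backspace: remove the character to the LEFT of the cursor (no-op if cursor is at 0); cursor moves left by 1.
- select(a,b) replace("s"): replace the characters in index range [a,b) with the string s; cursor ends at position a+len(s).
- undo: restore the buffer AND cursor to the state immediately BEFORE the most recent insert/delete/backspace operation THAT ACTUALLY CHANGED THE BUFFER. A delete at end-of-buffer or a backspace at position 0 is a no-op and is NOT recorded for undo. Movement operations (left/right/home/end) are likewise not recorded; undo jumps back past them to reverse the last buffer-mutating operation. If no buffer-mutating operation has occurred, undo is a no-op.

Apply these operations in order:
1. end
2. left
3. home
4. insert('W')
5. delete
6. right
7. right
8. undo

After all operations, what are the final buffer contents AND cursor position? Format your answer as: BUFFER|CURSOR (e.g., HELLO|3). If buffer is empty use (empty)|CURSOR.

After op 1 (end): buf='YNHDE' cursor=5
After op 2 (left): buf='YNHDE' cursor=4
After op 3 (home): buf='YNHDE' cursor=0
After op 4 (insert('W')): buf='WYNHDE' cursor=1
After op 5 (delete): buf='WNHDE' cursor=1
After op 6 (right): buf='WNHDE' cursor=2
After op 7 (right): buf='WNHDE' cursor=3
After op 8 (undo): buf='WYNHDE' cursor=1

Answer: WYNHDE|1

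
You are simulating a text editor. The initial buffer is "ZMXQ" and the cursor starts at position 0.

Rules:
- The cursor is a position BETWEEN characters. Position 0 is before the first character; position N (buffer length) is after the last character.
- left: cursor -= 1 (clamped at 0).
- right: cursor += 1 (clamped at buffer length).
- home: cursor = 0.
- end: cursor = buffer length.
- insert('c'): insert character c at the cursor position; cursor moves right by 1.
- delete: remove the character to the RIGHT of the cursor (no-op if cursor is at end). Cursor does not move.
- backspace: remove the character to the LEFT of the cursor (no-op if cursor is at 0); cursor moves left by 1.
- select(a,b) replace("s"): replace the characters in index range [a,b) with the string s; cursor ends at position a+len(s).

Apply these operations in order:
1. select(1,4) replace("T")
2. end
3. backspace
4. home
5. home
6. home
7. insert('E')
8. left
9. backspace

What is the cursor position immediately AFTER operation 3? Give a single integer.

Answer: 1

Derivation:
After op 1 (select(1,4) replace("T")): buf='ZT' cursor=2
After op 2 (end): buf='ZT' cursor=2
After op 3 (backspace): buf='Z' cursor=1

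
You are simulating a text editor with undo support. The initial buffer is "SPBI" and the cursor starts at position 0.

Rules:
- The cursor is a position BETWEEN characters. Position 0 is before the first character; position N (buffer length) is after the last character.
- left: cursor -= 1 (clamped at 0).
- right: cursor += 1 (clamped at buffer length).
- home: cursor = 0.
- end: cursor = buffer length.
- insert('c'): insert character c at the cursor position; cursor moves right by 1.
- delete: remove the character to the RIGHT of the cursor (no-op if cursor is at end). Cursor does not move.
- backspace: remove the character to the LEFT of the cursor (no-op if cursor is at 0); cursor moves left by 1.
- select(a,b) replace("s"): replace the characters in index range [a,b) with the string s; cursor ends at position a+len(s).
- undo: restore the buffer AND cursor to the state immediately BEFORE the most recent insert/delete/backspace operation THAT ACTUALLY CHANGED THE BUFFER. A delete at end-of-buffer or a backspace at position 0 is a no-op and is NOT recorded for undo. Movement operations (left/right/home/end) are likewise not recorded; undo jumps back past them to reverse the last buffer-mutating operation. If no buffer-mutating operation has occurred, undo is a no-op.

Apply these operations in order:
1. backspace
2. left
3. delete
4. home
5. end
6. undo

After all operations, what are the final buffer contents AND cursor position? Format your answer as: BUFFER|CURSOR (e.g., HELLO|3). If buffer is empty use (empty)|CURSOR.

Answer: SPBI|0

Derivation:
After op 1 (backspace): buf='SPBI' cursor=0
After op 2 (left): buf='SPBI' cursor=0
After op 3 (delete): buf='PBI' cursor=0
After op 4 (home): buf='PBI' cursor=0
After op 5 (end): buf='PBI' cursor=3
After op 6 (undo): buf='SPBI' cursor=0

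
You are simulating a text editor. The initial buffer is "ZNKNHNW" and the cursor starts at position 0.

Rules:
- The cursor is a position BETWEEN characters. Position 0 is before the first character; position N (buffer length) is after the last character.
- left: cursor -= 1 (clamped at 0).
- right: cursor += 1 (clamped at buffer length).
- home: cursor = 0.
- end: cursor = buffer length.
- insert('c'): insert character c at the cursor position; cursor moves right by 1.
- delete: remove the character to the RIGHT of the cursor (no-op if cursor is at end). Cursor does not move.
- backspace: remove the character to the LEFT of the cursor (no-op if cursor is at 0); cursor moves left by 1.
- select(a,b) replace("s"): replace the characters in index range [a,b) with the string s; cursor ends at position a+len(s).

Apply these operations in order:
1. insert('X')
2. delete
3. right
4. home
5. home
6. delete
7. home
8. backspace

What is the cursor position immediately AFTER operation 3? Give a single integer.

After op 1 (insert('X')): buf='XZNKNHNW' cursor=1
After op 2 (delete): buf='XNKNHNW' cursor=1
After op 3 (right): buf='XNKNHNW' cursor=2

Answer: 2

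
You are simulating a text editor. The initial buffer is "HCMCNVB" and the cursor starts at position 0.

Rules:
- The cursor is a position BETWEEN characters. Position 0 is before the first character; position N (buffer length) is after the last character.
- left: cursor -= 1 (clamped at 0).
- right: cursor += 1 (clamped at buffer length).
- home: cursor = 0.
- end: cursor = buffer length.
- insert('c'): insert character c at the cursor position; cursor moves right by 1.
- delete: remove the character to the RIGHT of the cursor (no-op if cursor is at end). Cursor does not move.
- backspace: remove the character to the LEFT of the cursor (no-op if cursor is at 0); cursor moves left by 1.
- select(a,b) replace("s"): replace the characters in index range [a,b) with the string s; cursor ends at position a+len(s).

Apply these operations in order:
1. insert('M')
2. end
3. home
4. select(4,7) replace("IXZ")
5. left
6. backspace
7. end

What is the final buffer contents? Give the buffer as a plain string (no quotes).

After op 1 (insert('M')): buf='MHCMCNVB' cursor=1
After op 2 (end): buf='MHCMCNVB' cursor=8
After op 3 (home): buf='MHCMCNVB' cursor=0
After op 4 (select(4,7) replace("IXZ")): buf='MHCMIXZB' cursor=7
After op 5 (left): buf='MHCMIXZB' cursor=6
After op 6 (backspace): buf='MHCMIZB' cursor=5
After op 7 (end): buf='MHCMIZB' cursor=7

Answer: MHCMIZB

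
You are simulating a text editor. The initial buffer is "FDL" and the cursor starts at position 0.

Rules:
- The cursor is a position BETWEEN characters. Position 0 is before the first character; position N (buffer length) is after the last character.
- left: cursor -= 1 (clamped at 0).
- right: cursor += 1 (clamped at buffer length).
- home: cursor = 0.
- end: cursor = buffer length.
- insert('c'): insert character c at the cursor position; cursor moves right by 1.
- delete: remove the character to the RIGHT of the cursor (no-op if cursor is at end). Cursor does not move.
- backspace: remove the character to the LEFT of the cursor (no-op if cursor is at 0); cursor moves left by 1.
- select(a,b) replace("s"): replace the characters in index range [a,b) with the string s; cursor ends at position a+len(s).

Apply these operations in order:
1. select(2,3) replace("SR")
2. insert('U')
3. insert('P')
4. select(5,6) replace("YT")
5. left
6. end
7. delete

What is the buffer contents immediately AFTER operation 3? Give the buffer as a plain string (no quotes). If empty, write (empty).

After op 1 (select(2,3) replace("SR")): buf='FDSR' cursor=4
After op 2 (insert('U')): buf='FDSRU' cursor=5
After op 3 (insert('P')): buf='FDSRUP' cursor=6

Answer: FDSRUP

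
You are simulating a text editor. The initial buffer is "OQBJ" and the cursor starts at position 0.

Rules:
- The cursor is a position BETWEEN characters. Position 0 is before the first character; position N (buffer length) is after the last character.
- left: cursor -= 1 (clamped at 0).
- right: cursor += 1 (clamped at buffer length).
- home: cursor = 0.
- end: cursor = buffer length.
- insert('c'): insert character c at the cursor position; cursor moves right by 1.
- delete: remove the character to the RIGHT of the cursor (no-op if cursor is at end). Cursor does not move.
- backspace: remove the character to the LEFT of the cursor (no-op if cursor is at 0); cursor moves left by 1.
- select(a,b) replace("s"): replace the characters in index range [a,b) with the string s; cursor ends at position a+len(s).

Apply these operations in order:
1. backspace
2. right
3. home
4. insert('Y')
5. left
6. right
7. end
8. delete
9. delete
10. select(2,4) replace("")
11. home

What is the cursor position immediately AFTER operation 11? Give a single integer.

Answer: 0

Derivation:
After op 1 (backspace): buf='OQBJ' cursor=0
After op 2 (right): buf='OQBJ' cursor=1
After op 3 (home): buf='OQBJ' cursor=0
After op 4 (insert('Y')): buf='YOQBJ' cursor=1
After op 5 (left): buf='YOQBJ' cursor=0
After op 6 (right): buf='YOQBJ' cursor=1
After op 7 (end): buf='YOQBJ' cursor=5
After op 8 (delete): buf='YOQBJ' cursor=5
After op 9 (delete): buf='YOQBJ' cursor=5
After op 10 (select(2,4) replace("")): buf='YOJ' cursor=2
After op 11 (home): buf='YOJ' cursor=0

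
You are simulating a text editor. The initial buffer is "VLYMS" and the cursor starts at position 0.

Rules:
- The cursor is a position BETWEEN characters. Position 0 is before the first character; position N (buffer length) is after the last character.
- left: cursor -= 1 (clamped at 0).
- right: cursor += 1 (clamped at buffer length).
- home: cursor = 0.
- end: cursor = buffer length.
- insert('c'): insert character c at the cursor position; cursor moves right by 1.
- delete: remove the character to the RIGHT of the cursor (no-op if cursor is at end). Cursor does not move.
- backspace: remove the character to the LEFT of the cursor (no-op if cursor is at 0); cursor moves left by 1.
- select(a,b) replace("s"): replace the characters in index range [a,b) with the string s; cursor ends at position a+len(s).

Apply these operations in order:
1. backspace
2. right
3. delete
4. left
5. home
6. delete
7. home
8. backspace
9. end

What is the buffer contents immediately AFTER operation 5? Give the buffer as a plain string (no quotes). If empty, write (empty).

Answer: VYMS

Derivation:
After op 1 (backspace): buf='VLYMS' cursor=0
After op 2 (right): buf='VLYMS' cursor=1
After op 3 (delete): buf='VYMS' cursor=1
After op 4 (left): buf='VYMS' cursor=0
After op 5 (home): buf='VYMS' cursor=0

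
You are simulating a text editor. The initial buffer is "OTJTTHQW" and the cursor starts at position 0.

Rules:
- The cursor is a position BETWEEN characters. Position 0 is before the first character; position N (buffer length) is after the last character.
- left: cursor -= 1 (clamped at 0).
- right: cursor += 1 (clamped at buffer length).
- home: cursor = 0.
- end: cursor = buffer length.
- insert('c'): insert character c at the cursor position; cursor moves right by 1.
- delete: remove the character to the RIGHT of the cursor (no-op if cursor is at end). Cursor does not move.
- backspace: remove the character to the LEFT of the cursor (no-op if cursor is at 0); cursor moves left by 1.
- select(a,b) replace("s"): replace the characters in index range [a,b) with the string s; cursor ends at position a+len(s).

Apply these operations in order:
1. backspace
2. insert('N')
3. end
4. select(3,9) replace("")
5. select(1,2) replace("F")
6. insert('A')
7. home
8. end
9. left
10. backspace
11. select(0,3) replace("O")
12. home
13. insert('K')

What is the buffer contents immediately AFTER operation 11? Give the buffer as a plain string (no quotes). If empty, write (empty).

Answer: O

Derivation:
After op 1 (backspace): buf='OTJTTHQW' cursor=0
After op 2 (insert('N')): buf='NOTJTTHQW' cursor=1
After op 3 (end): buf='NOTJTTHQW' cursor=9
After op 4 (select(3,9) replace("")): buf='NOT' cursor=3
After op 5 (select(1,2) replace("F")): buf='NFT' cursor=2
After op 6 (insert('A')): buf='NFAT' cursor=3
After op 7 (home): buf='NFAT' cursor=0
After op 8 (end): buf='NFAT' cursor=4
After op 9 (left): buf='NFAT' cursor=3
After op 10 (backspace): buf='NFT' cursor=2
After op 11 (select(0,3) replace("O")): buf='O' cursor=1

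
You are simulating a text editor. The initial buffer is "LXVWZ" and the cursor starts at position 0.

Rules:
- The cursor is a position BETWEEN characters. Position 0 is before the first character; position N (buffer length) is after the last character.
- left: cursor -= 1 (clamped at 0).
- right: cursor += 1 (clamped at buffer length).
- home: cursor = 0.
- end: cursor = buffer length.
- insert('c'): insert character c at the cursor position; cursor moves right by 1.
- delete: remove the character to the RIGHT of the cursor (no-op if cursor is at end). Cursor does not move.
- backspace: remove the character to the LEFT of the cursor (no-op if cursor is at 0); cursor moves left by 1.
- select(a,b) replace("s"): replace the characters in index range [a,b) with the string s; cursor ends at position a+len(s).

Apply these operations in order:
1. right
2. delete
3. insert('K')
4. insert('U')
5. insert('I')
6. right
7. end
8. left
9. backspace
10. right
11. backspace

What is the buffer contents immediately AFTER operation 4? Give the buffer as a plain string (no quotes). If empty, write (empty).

After op 1 (right): buf='LXVWZ' cursor=1
After op 2 (delete): buf='LVWZ' cursor=1
After op 3 (insert('K')): buf='LKVWZ' cursor=2
After op 4 (insert('U')): buf='LKUVWZ' cursor=3

Answer: LKUVWZ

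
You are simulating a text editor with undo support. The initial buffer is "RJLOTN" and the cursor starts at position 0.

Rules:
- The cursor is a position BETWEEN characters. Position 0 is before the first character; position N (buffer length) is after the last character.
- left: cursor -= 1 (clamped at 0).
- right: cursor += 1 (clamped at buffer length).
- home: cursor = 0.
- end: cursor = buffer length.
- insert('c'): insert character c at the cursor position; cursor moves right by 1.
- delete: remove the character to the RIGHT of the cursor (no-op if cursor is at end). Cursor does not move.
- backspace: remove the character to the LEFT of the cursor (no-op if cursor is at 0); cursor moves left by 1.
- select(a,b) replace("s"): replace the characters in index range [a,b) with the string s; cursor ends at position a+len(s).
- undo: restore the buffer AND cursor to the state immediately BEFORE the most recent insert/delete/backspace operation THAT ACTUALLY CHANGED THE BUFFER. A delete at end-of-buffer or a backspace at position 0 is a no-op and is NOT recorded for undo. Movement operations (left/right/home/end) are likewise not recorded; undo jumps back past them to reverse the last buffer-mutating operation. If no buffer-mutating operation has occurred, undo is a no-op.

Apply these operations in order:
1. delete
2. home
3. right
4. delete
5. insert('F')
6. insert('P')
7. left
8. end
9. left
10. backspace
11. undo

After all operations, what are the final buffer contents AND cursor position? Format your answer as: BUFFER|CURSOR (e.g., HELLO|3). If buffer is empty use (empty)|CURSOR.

After op 1 (delete): buf='JLOTN' cursor=0
After op 2 (home): buf='JLOTN' cursor=0
After op 3 (right): buf='JLOTN' cursor=1
After op 4 (delete): buf='JOTN' cursor=1
After op 5 (insert('F')): buf='JFOTN' cursor=2
After op 6 (insert('P')): buf='JFPOTN' cursor=3
After op 7 (left): buf='JFPOTN' cursor=2
After op 8 (end): buf='JFPOTN' cursor=6
After op 9 (left): buf='JFPOTN' cursor=5
After op 10 (backspace): buf='JFPON' cursor=4
After op 11 (undo): buf='JFPOTN' cursor=5

Answer: JFPOTN|5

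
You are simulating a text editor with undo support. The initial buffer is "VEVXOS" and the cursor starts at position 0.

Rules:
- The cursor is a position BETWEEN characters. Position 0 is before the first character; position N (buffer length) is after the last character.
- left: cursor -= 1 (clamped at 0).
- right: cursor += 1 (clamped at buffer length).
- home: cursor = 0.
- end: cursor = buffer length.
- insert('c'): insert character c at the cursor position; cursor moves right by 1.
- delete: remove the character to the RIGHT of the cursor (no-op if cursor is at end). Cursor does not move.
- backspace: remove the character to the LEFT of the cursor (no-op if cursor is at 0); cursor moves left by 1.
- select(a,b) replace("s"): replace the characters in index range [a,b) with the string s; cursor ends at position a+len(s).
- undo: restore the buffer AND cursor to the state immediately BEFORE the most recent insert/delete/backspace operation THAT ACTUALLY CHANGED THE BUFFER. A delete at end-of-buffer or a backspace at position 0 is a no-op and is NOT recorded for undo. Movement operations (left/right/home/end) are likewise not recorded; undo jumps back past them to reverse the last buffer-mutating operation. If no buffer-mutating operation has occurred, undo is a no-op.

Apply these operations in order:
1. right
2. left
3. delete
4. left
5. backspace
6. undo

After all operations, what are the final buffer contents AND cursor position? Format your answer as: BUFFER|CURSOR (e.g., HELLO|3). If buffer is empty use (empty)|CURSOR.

Answer: VEVXOS|0

Derivation:
After op 1 (right): buf='VEVXOS' cursor=1
After op 2 (left): buf='VEVXOS' cursor=0
After op 3 (delete): buf='EVXOS' cursor=0
After op 4 (left): buf='EVXOS' cursor=0
After op 5 (backspace): buf='EVXOS' cursor=0
After op 6 (undo): buf='VEVXOS' cursor=0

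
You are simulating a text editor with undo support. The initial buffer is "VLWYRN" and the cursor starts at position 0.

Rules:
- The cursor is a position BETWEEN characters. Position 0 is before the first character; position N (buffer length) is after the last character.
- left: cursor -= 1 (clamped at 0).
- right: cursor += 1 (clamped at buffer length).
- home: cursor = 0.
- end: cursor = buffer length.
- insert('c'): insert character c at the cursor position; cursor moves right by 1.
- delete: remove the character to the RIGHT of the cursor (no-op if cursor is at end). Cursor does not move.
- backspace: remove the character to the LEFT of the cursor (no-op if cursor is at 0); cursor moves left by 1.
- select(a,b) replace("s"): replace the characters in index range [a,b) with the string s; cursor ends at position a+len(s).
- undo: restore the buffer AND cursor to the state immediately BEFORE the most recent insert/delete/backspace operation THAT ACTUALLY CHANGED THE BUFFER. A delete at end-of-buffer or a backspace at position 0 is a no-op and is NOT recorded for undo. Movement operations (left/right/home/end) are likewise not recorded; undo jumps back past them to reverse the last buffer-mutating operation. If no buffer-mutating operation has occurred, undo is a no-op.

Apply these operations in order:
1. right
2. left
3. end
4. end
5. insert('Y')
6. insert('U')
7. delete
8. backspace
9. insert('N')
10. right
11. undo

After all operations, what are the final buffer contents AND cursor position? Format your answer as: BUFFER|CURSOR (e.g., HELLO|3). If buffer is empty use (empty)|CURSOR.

After op 1 (right): buf='VLWYRN' cursor=1
After op 2 (left): buf='VLWYRN' cursor=0
After op 3 (end): buf='VLWYRN' cursor=6
After op 4 (end): buf='VLWYRN' cursor=6
After op 5 (insert('Y')): buf='VLWYRNY' cursor=7
After op 6 (insert('U')): buf='VLWYRNYU' cursor=8
After op 7 (delete): buf='VLWYRNYU' cursor=8
After op 8 (backspace): buf='VLWYRNY' cursor=7
After op 9 (insert('N')): buf='VLWYRNYN' cursor=8
After op 10 (right): buf='VLWYRNYN' cursor=8
After op 11 (undo): buf='VLWYRNY' cursor=7

Answer: VLWYRNY|7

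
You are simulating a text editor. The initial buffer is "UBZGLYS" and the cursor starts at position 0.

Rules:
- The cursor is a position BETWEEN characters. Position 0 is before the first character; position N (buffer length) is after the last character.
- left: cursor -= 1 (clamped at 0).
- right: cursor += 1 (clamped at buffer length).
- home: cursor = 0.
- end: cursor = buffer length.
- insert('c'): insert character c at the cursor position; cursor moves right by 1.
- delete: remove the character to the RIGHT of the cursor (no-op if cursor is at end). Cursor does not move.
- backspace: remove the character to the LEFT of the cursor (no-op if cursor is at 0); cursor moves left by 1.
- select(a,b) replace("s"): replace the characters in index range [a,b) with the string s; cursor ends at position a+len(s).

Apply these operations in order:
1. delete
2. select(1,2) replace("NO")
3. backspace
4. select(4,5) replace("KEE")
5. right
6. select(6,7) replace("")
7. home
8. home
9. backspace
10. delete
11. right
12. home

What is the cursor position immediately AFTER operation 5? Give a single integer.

After op 1 (delete): buf='BZGLYS' cursor=0
After op 2 (select(1,2) replace("NO")): buf='BNOGLYS' cursor=3
After op 3 (backspace): buf='BNGLYS' cursor=2
After op 4 (select(4,5) replace("KEE")): buf='BNGLKEES' cursor=7
After op 5 (right): buf='BNGLKEES' cursor=8

Answer: 8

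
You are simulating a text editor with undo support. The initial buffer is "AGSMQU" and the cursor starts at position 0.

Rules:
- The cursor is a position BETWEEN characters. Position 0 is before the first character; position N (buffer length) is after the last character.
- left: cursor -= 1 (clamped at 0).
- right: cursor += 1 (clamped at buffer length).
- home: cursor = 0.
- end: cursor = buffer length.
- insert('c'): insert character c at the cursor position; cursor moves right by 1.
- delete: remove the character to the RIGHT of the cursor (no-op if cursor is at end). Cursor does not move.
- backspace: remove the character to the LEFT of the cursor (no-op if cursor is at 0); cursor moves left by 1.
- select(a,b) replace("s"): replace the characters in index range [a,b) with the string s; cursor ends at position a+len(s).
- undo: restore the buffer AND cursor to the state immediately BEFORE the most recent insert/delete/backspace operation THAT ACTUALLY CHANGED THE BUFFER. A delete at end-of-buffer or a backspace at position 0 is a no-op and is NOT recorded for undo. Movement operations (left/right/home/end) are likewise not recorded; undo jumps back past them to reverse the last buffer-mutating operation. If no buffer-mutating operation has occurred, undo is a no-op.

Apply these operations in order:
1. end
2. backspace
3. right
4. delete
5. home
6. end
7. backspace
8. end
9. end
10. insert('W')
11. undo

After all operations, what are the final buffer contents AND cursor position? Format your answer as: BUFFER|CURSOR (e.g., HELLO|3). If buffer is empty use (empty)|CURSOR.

Answer: AGSM|4

Derivation:
After op 1 (end): buf='AGSMQU' cursor=6
After op 2 (backspace): buf='AGSMQ' cursor=5
After op 3 (right): buf='AGSMQ' cursor=5
After op 4 (delete): buf='AGSMQ' cursor=5
After op 5 (home): buf='AGSMQ' cursor=0
After op 6 (end): buf='AGSMQ' cursor=5
After op 7 (backspace): buf='AGSM' cursor=4
After op 8 (end): buf='AGSM' cursor=4
After op 9 (end): buf='AGSM' cursor=4
After op 10 (insert('W')): buf='AGSMW' cursor=5
After op 11 (undo): buf='AGSM' cursor=4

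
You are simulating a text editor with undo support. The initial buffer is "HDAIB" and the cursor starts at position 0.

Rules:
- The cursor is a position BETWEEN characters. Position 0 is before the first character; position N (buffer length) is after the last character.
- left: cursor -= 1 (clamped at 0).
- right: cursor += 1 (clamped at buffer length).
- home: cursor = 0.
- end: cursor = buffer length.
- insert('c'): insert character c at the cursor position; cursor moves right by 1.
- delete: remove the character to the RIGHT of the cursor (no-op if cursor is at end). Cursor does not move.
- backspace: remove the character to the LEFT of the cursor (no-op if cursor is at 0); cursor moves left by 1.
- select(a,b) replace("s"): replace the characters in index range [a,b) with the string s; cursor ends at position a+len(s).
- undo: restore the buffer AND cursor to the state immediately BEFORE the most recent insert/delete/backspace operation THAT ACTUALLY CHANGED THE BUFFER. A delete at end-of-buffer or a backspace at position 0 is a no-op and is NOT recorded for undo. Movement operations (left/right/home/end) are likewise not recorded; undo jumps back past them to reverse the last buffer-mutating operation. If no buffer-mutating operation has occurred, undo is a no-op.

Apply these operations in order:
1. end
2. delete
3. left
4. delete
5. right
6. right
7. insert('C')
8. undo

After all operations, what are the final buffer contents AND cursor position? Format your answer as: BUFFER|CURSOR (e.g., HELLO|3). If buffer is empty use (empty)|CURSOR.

Answer: HDAI|4

Derivation:
After op 1 (end): buf='HDAIB' cursor=5
After op 2 (delete): buf='HDAIB' cursor=5
After op 3 (left): buf='HDAIB' cursor=4
After op 4 (delete): buf='HDAI' cursor=4
After op 5 (right): buf='HDAI' cursor=4
After op 6 (right): buf='HDAI' cursor=4
After op 7 (insert('C')): buf='HDAIC' cursor=5
After op 8 (undo): buf='HDAI' cursor=4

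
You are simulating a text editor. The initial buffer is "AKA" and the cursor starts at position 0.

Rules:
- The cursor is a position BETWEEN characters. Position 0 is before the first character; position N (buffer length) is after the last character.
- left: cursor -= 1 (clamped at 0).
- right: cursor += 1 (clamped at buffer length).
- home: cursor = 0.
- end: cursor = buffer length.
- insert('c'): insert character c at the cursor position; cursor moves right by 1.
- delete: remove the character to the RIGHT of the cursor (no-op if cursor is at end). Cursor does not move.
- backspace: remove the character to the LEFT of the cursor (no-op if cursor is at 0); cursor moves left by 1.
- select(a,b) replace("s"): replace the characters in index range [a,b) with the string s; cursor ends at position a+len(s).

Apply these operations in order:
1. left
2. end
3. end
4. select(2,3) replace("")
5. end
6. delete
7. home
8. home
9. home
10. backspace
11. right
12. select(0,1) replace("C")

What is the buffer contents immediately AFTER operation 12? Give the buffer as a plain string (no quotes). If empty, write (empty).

After op 1 (left): buf='AKA' cursor=0
After op 2 (end): buf='AKA' cursor=3
After op 3 (end): buf='AKA' cursor=3
After op 4 (select(2,3) replace("")): buf='AK' cursor=2
After op 5 (end): buf='AK' cursor=2
After op 6 (delete): buf='AK' cursor=2
After op 7 (home): buf='AK' cursor=0
After op 8 (home): buf='AK' cursor=0
After op 9 (home): buf='AK' cursor=0
After op 10 (backspace): buf='AK' cursor=0
After op 11 (right): buf='AK' cursor=1
After op 12 (select(0,1) replace("C")): buf='CK' cursor=1

Answer: CK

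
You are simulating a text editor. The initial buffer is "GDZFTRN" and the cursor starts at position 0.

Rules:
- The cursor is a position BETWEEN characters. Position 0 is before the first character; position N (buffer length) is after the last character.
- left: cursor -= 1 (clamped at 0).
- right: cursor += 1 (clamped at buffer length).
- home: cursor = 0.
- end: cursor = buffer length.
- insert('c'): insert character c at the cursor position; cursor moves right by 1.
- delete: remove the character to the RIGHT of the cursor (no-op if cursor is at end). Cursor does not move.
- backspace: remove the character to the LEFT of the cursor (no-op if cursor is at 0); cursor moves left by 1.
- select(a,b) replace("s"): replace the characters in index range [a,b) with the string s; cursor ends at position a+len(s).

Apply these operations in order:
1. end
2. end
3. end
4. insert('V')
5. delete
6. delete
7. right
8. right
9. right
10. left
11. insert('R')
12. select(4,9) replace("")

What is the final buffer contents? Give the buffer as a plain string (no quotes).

After op 1 (end): buf='GDZFTRN' cursor=7
After op 2 (end): buf='GDZFTRN' cursor=7
After op 3 (end): buf='GDZFTRN' cursor=7
After op 4 (insert('V')): buf='GDZFTRNV' cursor=8
After op 5 (delete): buf='GDZFTRNV' cursor=8
After op 6 (delete): buf='GDZFTRNV' cursor=8
After op 7 (right): buf='GDZFTRNV' cursor=8
After op 8 (right): buf='GDZFTRNV' cursor=8
After op 9 (right): buf='GDZFTRNV' cursor=8
After op 10 (left): buf='GDZFTRNV' cursor=7
After op 11 (insert('R')): buf='GDZFTRNRV' cursor=8
After op 12 (select(4,9) replace("")): buf='GDZF' cursor=4

Answer: GDZF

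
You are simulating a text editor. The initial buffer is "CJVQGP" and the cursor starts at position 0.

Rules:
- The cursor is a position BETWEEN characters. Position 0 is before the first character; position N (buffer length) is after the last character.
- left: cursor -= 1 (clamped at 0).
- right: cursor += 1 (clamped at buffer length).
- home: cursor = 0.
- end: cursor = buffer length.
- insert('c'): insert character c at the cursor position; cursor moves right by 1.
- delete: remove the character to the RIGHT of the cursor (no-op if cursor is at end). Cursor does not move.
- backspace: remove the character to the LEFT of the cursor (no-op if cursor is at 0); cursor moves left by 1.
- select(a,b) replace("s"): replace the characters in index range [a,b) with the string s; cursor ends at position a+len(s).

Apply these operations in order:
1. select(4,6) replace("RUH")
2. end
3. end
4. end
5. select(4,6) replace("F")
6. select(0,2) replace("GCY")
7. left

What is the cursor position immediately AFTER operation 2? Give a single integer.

After op 1 (select(4,6) replace("RUH")): buf='CJVQRUH' cursor=7
After op 2 (end): buf='CJVQRUH' cursor=7

Answer: 7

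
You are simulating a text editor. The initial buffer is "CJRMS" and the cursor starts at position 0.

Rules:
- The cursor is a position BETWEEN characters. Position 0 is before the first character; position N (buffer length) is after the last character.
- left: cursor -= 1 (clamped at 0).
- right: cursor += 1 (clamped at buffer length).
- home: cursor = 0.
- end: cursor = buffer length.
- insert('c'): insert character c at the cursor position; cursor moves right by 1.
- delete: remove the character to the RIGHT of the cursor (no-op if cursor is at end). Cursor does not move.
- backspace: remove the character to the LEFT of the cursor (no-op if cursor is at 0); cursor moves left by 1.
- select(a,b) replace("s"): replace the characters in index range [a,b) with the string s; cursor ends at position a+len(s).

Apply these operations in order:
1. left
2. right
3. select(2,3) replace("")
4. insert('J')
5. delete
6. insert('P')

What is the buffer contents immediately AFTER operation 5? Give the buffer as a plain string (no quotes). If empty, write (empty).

After op 1 (left): buf='CJRMS' cursor=0
After op 2 (right): buf='CJRMS' cursor=1
After op 3 (select(2,3) replace("")): buf='CJMS' cursor=2
After op 4 (insert('J')): buf='CJJMS' cursor=3
After op 5 (delete): buf='CJJS' cursor=3

Answer: CJJS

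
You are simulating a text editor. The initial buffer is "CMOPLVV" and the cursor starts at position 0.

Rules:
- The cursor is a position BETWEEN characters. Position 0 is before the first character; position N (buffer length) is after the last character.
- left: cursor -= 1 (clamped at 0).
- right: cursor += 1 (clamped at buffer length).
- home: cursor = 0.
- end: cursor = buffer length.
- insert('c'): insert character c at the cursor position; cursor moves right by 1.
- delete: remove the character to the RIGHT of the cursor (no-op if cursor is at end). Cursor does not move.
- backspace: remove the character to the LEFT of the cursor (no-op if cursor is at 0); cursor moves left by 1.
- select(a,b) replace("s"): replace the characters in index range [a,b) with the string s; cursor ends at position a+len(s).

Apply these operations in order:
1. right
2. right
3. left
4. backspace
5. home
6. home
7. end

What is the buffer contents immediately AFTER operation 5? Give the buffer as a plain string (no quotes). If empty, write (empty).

Answer: MOPLVV

Derivation:
After op 1 (right): buf='CMOPLVV' cursor=1
After op 2 (right): buf='CMOPLVV' cursor=2
After op 3 (left): buf='CMOPLVV' cursor=1
After op 4 (backspace): buf='MOPLVV' cursor=0
After op 5 (home): buf='MOPLVV' cursor=0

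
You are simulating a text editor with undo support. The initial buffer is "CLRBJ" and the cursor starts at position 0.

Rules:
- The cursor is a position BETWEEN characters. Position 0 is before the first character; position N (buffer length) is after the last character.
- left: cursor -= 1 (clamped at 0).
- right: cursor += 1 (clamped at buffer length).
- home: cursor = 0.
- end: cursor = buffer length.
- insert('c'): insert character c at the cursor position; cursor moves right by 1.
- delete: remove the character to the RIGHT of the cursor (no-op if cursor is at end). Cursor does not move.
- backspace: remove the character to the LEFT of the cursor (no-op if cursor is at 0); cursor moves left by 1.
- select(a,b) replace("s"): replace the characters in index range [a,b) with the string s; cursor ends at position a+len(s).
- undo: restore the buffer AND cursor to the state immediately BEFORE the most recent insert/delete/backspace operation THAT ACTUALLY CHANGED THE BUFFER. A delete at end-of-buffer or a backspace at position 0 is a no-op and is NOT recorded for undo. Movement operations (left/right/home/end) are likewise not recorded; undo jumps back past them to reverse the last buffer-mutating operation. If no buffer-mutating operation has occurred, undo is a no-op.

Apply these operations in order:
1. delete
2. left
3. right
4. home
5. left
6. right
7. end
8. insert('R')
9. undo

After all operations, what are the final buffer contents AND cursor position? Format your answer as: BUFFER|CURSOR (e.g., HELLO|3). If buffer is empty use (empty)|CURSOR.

After op 1 (delete): buf='LRBJ' cursor=0
After op 2 (left): buf='LRBJ' cursor=0
After op 3 (right): buf='LRBJ' cursor=1
After op 4 (home): buf='LRBJ' cursor=0
After op 5 (left): buf='LRBJ' cursor=0
After op 6 (right): buf='LRBJ' cursor=1
After op 7 (end): buf='LRBJ' cursor=4
After op 8 (insert('R')): buf='LRBJR' cursor=5
After op 9 (undo): buf='LRBJ' cursor=4

Answer: LRBJ|4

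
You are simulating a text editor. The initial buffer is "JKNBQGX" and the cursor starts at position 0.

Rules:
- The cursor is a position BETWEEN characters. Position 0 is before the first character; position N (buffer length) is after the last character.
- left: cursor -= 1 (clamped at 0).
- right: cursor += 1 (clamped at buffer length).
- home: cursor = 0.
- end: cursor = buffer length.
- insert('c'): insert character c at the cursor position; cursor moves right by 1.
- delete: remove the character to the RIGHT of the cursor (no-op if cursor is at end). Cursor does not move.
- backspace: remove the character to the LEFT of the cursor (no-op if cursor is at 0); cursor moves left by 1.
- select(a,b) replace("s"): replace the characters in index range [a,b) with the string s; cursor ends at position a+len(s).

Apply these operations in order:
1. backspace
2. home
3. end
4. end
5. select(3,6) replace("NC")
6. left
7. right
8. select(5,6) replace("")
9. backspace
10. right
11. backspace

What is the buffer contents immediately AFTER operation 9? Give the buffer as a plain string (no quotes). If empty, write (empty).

Answer: JKNN

Derivation:
After op 1 (backspace): buf='JKNBQGX' cursor=0
After op 2 (home): buf='JKNBQGX' cursor=0
After op 3 (end): buf='JKNBQGX' cursor=7
After op 4 (end): buf='JKNBQGX' cursor=7
After op 5 (select(3,6) replace("NC")): buf='JKNNCX' cursor=5
After op 6 (left): buf='JKNNCX' cursor=4
After op 7 (right): buf='JKNNCX' cursor=5
After op 8 (select(5,6) replace("")): buf='JKNNC' cursor=5
After op 9 (backspace): buf='JKNN' cursor=4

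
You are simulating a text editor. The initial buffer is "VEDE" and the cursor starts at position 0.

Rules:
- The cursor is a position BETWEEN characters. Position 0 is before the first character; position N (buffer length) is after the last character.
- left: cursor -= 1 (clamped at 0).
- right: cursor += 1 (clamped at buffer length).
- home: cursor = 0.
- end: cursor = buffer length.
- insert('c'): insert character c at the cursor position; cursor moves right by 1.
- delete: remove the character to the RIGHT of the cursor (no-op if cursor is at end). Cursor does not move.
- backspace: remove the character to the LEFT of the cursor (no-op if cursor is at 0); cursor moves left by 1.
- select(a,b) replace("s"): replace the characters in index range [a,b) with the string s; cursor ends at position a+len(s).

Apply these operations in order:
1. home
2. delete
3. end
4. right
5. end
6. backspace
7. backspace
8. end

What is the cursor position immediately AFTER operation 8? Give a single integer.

Answer: 1

Derivation:
After op 1 (home): buf='VEDE' cursor=0
After op 2 (delete): buf='EDE' cursor=0
After op 3 (end): buf='EDE' cursor=3
After op 4 (right): buf='EDE' cursor=3
After op 5 (end): buf='EDE' cursor=3
After op 6 (backspace): buf='ED' cursor=2
After op 7 (backspace): buf='E' cursor=1
After op 8 (end): buf='E' cursor=1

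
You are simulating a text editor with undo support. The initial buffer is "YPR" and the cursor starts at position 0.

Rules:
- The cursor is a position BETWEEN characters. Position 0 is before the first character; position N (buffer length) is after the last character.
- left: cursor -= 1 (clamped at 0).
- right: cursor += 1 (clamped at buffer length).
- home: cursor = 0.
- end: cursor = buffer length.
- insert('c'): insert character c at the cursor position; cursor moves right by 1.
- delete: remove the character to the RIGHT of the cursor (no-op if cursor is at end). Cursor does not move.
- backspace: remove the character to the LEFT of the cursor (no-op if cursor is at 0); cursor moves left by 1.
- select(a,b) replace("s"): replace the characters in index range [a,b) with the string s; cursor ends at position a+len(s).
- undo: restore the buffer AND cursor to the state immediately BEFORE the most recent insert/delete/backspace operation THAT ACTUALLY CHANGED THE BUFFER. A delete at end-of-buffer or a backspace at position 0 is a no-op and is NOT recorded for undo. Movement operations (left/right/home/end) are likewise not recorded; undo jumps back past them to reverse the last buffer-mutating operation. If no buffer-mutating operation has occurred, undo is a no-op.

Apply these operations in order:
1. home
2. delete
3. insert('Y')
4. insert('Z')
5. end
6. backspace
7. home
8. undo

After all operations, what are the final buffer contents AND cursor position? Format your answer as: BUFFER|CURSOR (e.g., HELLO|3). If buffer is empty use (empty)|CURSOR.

After op 1 (home): buf='YPR' cursor=0
After op 2 (delete): buf='PR' cursor=0
After op 3 (insert('Y')): buf='YPR' cursor=1
After op 4 (insert('Z')): buf='YZPR' cursor=2
After op 5 (end): buf='YZPR' cursor=4
After op 6 (backspace): buf='YZP' cursor=3
After op 7 (home): buf='YZP' cursor=0
After op 8 (undo): buf='YZPR' cursor=4

Answer: YZPR|4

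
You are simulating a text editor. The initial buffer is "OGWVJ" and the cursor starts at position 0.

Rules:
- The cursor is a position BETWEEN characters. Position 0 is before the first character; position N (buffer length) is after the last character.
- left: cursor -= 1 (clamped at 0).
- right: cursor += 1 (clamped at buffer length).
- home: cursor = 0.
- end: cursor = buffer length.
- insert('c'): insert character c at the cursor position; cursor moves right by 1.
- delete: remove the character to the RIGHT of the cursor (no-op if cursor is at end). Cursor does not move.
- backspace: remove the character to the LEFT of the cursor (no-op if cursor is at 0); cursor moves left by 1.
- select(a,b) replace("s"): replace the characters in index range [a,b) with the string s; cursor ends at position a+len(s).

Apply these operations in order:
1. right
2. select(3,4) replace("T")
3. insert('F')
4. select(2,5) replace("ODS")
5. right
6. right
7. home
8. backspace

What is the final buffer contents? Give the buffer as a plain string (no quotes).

Answer: OGODSJ

Derivation:
After op 1 (right): buf='OGWVJ' cursor=1
After op 2 (select(3,4) replace("T")): buf='OGWTJ' cursor=4
After op 3 (insert('F')): buf='OGWTFJ' cursor=5
After op 4 (select(2,5) replace("ODS")): buf='OGODSJ' cursor=5
After op 5 (right): buf='OGODSJ' cursor=6
After op 6 (right): buf='OGODSJ' cursor=6
After op 7 (home): buf='OGODSJ' cursor=0
After op 8 (backspace): buf='OGODSJ' cursor=0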